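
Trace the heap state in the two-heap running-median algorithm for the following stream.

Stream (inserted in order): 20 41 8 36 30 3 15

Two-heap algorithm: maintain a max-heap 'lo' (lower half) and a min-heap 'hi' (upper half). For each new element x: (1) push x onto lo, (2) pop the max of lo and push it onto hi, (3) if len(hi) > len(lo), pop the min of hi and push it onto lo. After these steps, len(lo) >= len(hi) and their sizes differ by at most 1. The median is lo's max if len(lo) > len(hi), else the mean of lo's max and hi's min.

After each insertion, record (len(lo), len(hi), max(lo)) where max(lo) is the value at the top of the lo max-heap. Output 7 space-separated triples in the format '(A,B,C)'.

Step 1: insert 20 -> lo=[20] hi=[] -> (len(lo)=1, len(hi)=0, max(lo)=20)
Step 2: insert 41 -> lo=[20] hi=[41] -> (len(lo)=1, len(hi)=1, max(lo)=20)
Step 3: insert 8 -> lo=[8, 20] hi=[41] -> (len(lo)=2, len(hi)=1, max(lo)=20)
Step 4: insert 36 -> lo=[8, 20] hi=[36, 41] -> (len(lo)=2, len(hi)=2, max(lo)=20)
Step 5: insert 30 -> lo=[8, 20, 30] hi=[36, 41] -> (len(lo)=3, len(hi)=2, max(lo)=30)
Step 6: insert 3 -> lo=[3, 8, 20] hi=[30, 36, 41] -> (len(lo)=3, len(hi)=3, max(lo)=20)
Step 7: insert 15 -> lo=[3, 8, 15, 20] hi=[30, 36, 41] -> (len(lo)=4, len(hi)=3, max(lo)=20)

Answer: (1,0,20) (1,1,20) (2,1,20) (2,2,20) (3,2,30) (3,3,20) (4,3,20)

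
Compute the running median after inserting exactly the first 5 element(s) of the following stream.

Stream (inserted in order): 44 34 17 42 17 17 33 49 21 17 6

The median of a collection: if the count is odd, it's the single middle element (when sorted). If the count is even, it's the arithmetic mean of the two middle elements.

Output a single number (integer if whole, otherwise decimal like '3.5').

Step 1: insert 44 -> lo=[44] (size 1, max 44) hi=[] (size 0) -> median=44
Step 2: insert 34 -> lo=[34] (size 1, max 34) hi=[44] (size 1, min 44) -> median=39
Step 3: insert 17 -> lo=[17, 34] (size 2, max 34) hi=[44] (size 1, min 44) -> median=34
Step 4: insert 42 -> lo=[17, 34] (size 2, max 34) hi=[42, 44] (size 2, min 42) -> median=38
Step 5: insert 17 -> lo=[17, 17, 34] (size 3, max 34) hi=[42, 44] (size 2, min 42) -> median=34

Answer: 34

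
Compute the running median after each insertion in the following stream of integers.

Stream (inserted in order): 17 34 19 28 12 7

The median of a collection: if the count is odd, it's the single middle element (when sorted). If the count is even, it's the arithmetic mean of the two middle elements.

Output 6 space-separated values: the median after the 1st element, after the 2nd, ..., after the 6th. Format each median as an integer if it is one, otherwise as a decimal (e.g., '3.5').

Answer: 17 25.5 19 23.5 19 18

Derivation:
Step 1: insert 17 -> lo=[17] (size 1, max 17) hi=[] (size 0) -> median=17
Step 2: insert 34 -> lo=[17] (size 1, max 17) hi=[34] (size 1, min 34) -> median=25.5
Step 3: insert 19 -> lo=[17, 19] (size 2, max 19) hi=[34] (size 1, min 34) -> median=19
Step 4: insert 28 -> lo=[17, 19] (size 2, max 19) hi=[28, 34] (size 2, min 28) -> median=23.5
Step 5: insert 12 -> lo=[12, 17, 19] (size 3, max 19) hi=[28, 34] (size 2, min 28) -> median=19
Step 6: insert 7 -> lo=[7, 12, 17] (size 3, max 17) hi=[19, 28, 34] (size 3, min 19) -> median=18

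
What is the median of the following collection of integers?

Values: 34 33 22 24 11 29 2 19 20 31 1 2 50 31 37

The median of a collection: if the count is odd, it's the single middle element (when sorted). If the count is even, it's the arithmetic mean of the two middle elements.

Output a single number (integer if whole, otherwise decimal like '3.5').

Step 1: insert 34 -> lo=[34] (size 1, max 34) hi=[] (size 0) -> median=34
Step 2: insert 33 -> lo=[33] (size 1, max 33) hi=[34] (size 1, min 34) -> median=33.5
Step 3: insert 22 -> lo=[22, 33] (size 2, max 33) hi=[34] (size 1, min 34) -> median=33
Step 4: insert 24 -> lo=[22, 24] (size 2, max 24) hi=[33, 34] (size 2, min 33) -> median=28.5
Step 5: insert 11 -> lo=[11, 22, 24] (size 3, max 24) hi=[33, 34] (size 2, min 33) -> median=24
Step 6: insert 29 -> lo=[11, 22, 24] (size 3, max 24) hi=[29, 33, 34] (size 3, min 29) -> median=26.5
Step 7: insert 2 -> lo=[2, 11, 22, 24] (size 4, max 24) hi=[29, 33, 34] (size 3, min 29) -> median=24
Step 8: insert 19 -> lo=[2, 11, 19, 22] (size 4, max 22) hi=[24, 29, 33, 34] (size 4, min 24) -> median=23
Step 9: insert 20 -> lo=[2, 11, 19, 20, 22] (size 5, max 22) hi=[24, 29, 33, 34] (size 4, min 24) -> median=22
Step 10: insert 31 -> lo=[2, 11, 19, 20, 22] (size 5, max 22) hi=[24, 29, 31, 33, 34] (size 5, min 24) -> median=23
Step 11: insert 1 -> lo=[1, 2, 11, 19, 20, 22] (size 6, max 22) hi=[24, 29, 31, 33, 34] (size 5, min 24) -> median=22
Step 12: insert 2 -> lo=[1, 2, 2, 11, 19, 20] (size 6, max 20) hi=[22, 24, 29, 31, 33, 34] (size 6, min 22) -> median=21
Step 13: insert 50 -> lo=[1, 2, 2, 11, 19, 20, 22] (size 7, max 22) hi=[24, 29, 31, 33, 34, 50] (size 6, min 24) -> median=22
Step 14: insert 31 -> lo=[1, 2, 2, 11, 19, 20, 22] (size 7, max 22) hi=[24, 29, 31, 31, 33, 34, 50] (size 7, min 24) -> median=23
Step 15: insert 37 -> lo=[1, 2, 2, 11, 19, 20, 22, 24] (size 8, max 24) hi=[29, 31, 31, 33, 34, 37, 50] (size 7, min 29) -> median=24

Answer: 24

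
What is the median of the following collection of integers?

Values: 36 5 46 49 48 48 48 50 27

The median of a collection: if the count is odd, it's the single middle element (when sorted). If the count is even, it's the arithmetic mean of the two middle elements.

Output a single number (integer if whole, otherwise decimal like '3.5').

Answer: 48

Derivation:
Step 1: insert 36 -> lo=[36] (size 1, max 36) hi=[] (size 0) -> median=36
Step 2: insert 5 -> lo=[5] (size 1, max 5) hi=[36] (size 1, min 36) -> median=20.5
Step 3: insert 46 -> lo=[5, 36] (size 2, max 36) hi=[46] (size 1, min 46) -> median=36
Step 4: insert 49 -> lo=[5, 36] (size 2, max 36) hi=[46, 49] (size 2, min 46) -> median=41
Step 5: insert 48 -> lo=[5, 36, 46] (size 3, max 46) hi=[48, 49] (size 2, min 48) -> median=46
Step 6: insert 48 -> lo=[5, 36, 46] (size 3, max 46) hi=[48, 48, 49] (size 3, min 48) -> median=47
Step 7: insert 48 -> lo=[5, 36, 46, 48] (size 4, max 48) hi=[48, 48, 49] (size 3, min 48) -> median=48
Step 8: insert 50 -> lo=[5, 36, 46, 48] (size 4, max 48) hi=[48, 48, 49, 50] (size 4, min 48) -> median=48
Step 9: insert 27 -> lo=[5, 27, 36, 46, 48] (size 5, max 48) hi=[48, 48, 49, 50] (size 4, min 48) -> median=48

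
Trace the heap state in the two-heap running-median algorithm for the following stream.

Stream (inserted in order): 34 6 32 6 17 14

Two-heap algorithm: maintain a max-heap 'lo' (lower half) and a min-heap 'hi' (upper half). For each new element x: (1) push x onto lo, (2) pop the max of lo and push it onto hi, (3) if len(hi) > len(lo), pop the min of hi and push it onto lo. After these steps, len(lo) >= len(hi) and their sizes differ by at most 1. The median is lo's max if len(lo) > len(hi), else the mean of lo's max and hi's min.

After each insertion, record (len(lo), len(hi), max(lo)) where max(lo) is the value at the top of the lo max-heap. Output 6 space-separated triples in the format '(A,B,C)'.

Answer: (1,0,34) (1,1,6) (2,1,32) (2,2,6) (3,2,17) (3,3,14)

Derivation:
Step 1: insert 34 -> lo=[34] hi=[] -> (len(lo)=1, len(hi)=0, max(lo)=34)
Step 2: insert 6 -> lo=[6] hi=[34] -> (len(lo)=1, len(hi)=1, max(lo)=6)
Step 3: insert 32 -> lo=[6, 32] hi=[34] -> (len(lo)=2, len(hi)=1, max(lo)=32)
Step 4: insert 6 -> lo=[6, 6] hi=[32, 34] -> (len(lo)=2, len(hi)=2, max(lo)=6)
Step 5: insert 17 -> lo=[6, 6, 17] hi=[32, 34] -> (len(lo)=3, len(hi)=2, max(lo)=17)
Step 6: insert 14 -> lo=[6, 6, 14] hi=[17, 32, 34] -> (len(lo)=3, len(hi)=3, max(lo)=14)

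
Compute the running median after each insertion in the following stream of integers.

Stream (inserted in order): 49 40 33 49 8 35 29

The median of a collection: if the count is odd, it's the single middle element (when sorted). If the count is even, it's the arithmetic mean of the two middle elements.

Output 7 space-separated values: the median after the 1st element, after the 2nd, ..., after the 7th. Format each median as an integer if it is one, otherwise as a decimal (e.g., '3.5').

Answer: 49 44.5 40 44.5 40 37.5 35

Derivation:
Step 1: insert 49 -> lo=[49] (size 1, max 49) hi=[] (size 0) -> median=49
Step 2: insert 40 -> lo=[40] (size 1, max 40) hi=[49] (size 1, min 49) -> median=44.5
Step 3: insert 33 -> lo=[33, 40] (size 2, max 40) hi=[49] (size 1, min 49) -> median=40
Step 4: insert 49 -> lo=[33, 40] (size 2, max 40) hi=[49, 49] (size 2, min 49) -> median=44.5
Step 5: insert 8 -> lo=[8, 33, 40] (size 3, max 40) hi=[49, 49] (size 2, min 49) -> median=40
Step 6: insert 35 -> lo=[8, 33, 35] (size 3, max 35) hi=[40, 49, 49] (size 3, min 40) -> median=37.5
Step 7: insert 29 -> lo=[8, 29, 33, 35] (size 4, max 35) hi=[40, 49, 49] (size 3, min 40) -> median=35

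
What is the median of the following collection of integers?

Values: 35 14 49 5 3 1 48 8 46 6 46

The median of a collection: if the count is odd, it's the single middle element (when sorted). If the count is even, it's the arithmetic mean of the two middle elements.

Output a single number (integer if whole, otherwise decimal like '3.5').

Answer: 14

Derivation:
Step 1: insert 35 -> lo=[35] (size 1, max 35) hi=[] (size 0) -> median=35
Step 2: insert 14 -> lo=[14] (size 1, max 14) hi=[35] (size 1, min 35) -> median=24.5
Step 3: insert 49 -> lo=[14, 35] (size 2, max 35) hi=[49] (size 1, min 49) -> median=35
Step 4: insert 5 -> lo=[5, 14] (size 2, max 14) hi=[35, 49] (size 2, min 35) -> median=24.5
Step 5: insert 3 -> lo=[3, 5, 14] (size 3, max 14) hi=[35, 49] (size 2, min 35) -> median=14
Step 6: insert 1 -> lo=[1, 3, 5] (size 3, max 5) hi=[14, 35, 49] (size 3, min 14) -> median=9.5
Step 7: insert 48 -> lo=[1, 3, 5, 14] (size 4, max 14) hi=[35, 48, 49] (size 3, min 35) -> median=14
Step 8: insert 8 -> lo=[1, 3, 5, 8] (size 4, max 8) hi=[14, 35, 48, 49] (size 4, min 14) -> median=11
Step 9: insert 46 -> lo=[1, 3, 5, 8, 14] (size 5, max 14) hi=[35, 46, 48, 49] (size 4, min 35) -> median=14
Step 10: insert 6 -> lo=[1, 3, 5, 6, 8] (size 5, max 8) hi=[14, 35, 46, 48, 49] (size 5, min 14) -> median=11
Step 11: insert 46 -> lo=[1, 3, 5, 6, 8, 14] (size 6, max 14) hi=[35, 46, 46, 48, 49] (size 5, min 35) -> median=14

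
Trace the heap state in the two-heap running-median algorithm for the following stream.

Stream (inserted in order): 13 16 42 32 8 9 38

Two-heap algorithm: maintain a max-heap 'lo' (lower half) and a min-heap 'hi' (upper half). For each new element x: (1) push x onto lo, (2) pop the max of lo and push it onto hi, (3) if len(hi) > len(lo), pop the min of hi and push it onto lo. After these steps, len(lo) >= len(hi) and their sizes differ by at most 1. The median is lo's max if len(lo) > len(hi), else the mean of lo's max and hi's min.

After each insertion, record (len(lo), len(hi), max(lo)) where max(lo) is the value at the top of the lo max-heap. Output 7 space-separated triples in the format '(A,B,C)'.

Step 1: insert 13 -> lo=[13] hi=[] -> (len(lo)=1, len(hi)=0, max(lo)=13)
Step 2: insert 16 -> lo=[13] hi=[16] -> (len(lo)=1, len(hi)=1, max(lo)=13)
Step 3: insert 42 -> lo=[13, 16] hi=[42] -> (len(lo)=2, len(hi)=1, max(lo)=16)
Step 4: insert 32 -> lo=[13, 16] hi=[32, 42] -> (len(lo)=2, len(hi)=2, max(lo)=16)
Step 5: insert 8 -> lo=[8, 13, 16] hi=[32, 42] -> (len(lo)=3, len(hi)=2, max(lo)=16)
Step 6: insert 9 -> lo=[8, 9, 13] hi=[16, 32, 42] -> (len(lo)=3, len(hi)=3, max(lo)=13)
Step 7: insert 38 -> lo=[8, 9, 13, 16] hi=[32, 38, 42] -> (len(lo)=4, len(hi)=3, max(lo)=16)

Answer: (1,0,13) (1,1,13) (2,1,16) (2,2,16) (3,2,16) (3,3,13) (4,3,16)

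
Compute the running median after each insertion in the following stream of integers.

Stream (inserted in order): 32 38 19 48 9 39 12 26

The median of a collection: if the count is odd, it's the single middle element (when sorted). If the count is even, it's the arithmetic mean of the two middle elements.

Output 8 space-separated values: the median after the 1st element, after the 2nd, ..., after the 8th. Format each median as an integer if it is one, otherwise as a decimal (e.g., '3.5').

Answer: 32 35 32 35 32 35 32 29

Derivation:
Step 1: insert 32 -> lo=[32] (size 1, max 32) hi=[] (size 0) -> median=32
Step 2: insert 38 -> lo=[32] (size 1, max 32) hi=[38] (size 1, min 38) -> median=35
Step 3: insert 19 -> lo=[19, 32] (size 2, max 32) hi=[38] (size 1, min 38) -> median=32
Step 4: insert 48 -> lo=[19, 32] (size 2, max 32) hi=[38, 48] (size 2, min 38) -> median=35
Step 5: insert 9 -> lo=[9, 19, 32] (size 3, max 32) hi=[38, 48] (size 2, min 38) -> median=32
Step 6: insert 39 -> lo=[9, 19, 32] (size 3, max 32) hi=[38, 39, 48] (size 3, min 38) -> median=35
Step 7: insert 12 -> lo=[9, 12, 19, 32] (size 4, max 32) hi=[38, 39, 48] (size 3, min 38) -> median=32
Step 8: insert 26 -> lo=[9, 12, 19, 26] (size 4, max 26) hi=[32, 38, 39, 48] (size 4, min 32) -> median=29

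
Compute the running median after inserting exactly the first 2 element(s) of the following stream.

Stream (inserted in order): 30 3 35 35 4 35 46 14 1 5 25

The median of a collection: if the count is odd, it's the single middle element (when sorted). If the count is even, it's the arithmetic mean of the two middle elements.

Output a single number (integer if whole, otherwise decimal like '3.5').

Step 1: insert 30 -> lo=[30] (size 1, max 30) hi=[] (size 0) -> median=30
Step 2: insert 3 -> lo=[3] (size 1, max 3) hi=[30] (size 1, min 30) -> median=16.5

Answer: 16.5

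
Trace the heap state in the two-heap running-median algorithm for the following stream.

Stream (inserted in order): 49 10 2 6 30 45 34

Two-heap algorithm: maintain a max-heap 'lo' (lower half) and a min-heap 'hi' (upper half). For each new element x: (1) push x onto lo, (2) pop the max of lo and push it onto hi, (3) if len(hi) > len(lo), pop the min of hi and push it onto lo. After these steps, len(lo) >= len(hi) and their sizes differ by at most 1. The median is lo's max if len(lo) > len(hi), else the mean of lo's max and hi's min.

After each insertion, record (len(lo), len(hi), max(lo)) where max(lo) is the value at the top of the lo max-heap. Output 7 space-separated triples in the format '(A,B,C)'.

Answer: (1,0,49) (1,1,10) (2,1,10) (2,2,6) (3,2,10) (3,3,10) (4,3,30)

Derivation:
Step 1: insert 49 -> lo=[49] hi=[] -> (len(lo)=1, len(hi)=0, max(lo)=49)
Step 2: insert 10 -> lo=[10] hi=[49] -> (len(lo)=1, len(hi)=1, max(lo)=10)
Step 3: insert 2 -> lo=[2, 10] hi=[49] -> (len(lo)=2, len(hi)=1, max(lo)=10)
Step 4: insert 6 -> lo=[2, 6] hi=[10, 49] -> (len(lo)=2, len(hi)=2, max(lo)=6)
Step 5: insert 30 -> lo=[2, 6, 10] hi=[30, 49] -> (len(lo)=3, len(hi)=2, max(lo)=10)
Step 6: insert 45 -> lo=[2, 6, 10] hi=[30, 45, 49] -> (len(lo)=3, len(hi)=3, max(lo)=10)
Step 7: insert 34 -> lo=[2, 6, 10, 30] hi=[34, 45, 49] -> (len(lo)=4, len(hi)=3, max(lo)=30)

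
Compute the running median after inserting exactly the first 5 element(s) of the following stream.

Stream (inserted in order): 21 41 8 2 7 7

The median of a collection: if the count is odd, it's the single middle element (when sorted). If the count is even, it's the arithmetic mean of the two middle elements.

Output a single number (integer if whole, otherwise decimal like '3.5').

Step 1: insert 21 -> lo=[21] (size 1, max 21) hi=[] (size 0) -> median=21
Step 2: insert 41 -> lo=[21] (size 1, max 21) hi=[41] (size 1, min 41) -> median=31
Step 3: insert 8 -> lo=[8, 21] (size 2, max 21) hi=[41] (size 1, min 41) -> median=21
Step 4: insert 2 -> lo=[2, 8] (size 2, max 8) hi=[21, 41] (size 2, min 21) -> median=14.5
Step 5: insert 7 -> lo=[2, 7, 8] (size 3, max 8) hi=[21, 41] (size 2, min 21) -> median=8

Answer: 8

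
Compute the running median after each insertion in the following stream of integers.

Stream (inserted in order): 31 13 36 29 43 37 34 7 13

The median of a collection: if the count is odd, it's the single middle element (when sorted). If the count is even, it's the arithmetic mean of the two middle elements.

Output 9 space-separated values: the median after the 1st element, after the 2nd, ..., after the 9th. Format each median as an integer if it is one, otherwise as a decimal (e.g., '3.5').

Answer: 31 22 31 30 31 33.5 34 32.5 31

Derivation:
Step 1: insert 31 -> lo=[31] (size 1, max 31) hi=[] (size 0) -> median=31
Step 2: insert 13 -> lo=[13] (size 1, max 13) hi=[31] (size 1, min 31) -> median=22
Step 3: insert 36 -> lo=[13, 31] (size 2, max 31) hi=[36] (size 1, min 36) -> median=31
Step 4: insert 29 -> lo=[13, 29] (size 2, max 29) hi=[31, 36] (size 2, min 31) -> median=30
Step 5: insert 43 -> lo=[13, 29, 31] (size 3, max 31) hi=[36, 43] (size 2, min 36) -> median=31
Step 6: insert 37 -> lo=[13, 29, 31] (size 3, max 31) hi=[36, 37, 43] (size 3, min 36) -> median=33.5
Step 7: insert 34 -> lo=[13, 29, 31, 34] (size 4, max 34) hi=[36, 37, 43] (size 3, min 36) -> median=34
Step 8: insert 7 -> lo=[7, 13, 29, 31] (size 4, max 31) hi=[34, 36, 37, 43] (size 4, min 34) -> median=32.5
Step 9: insert 13 -> lo=[7, 13, 13, 29, 31] (size 5, max 31) hi=[34, 36, 37, 43] (size 4, min 34) -> median=31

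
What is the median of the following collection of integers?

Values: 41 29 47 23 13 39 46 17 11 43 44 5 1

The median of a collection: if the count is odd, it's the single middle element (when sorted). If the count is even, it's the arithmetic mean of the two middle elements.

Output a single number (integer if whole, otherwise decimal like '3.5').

Answer: 29

Derivation:
Step 1: insert 41 -> lo=[41] (size 1, max 41) hi=[] (size 0) -> median=41
Step 2: insert 29 -> lo=[29] (size 1, max 29) hi=[41] (size 1, min 41) -> median=35
Step 3: insert 47 -> lo=[29, 41] (size 2, max 41) hi=[47] (size 1, min 47) -> median=41
Step 4: insert 23 -> lo=[23, 29] (size 2, max 29) hi=[41, 47] (size 2, min 41) -> median=35
Step 5: insert 13 -> lo=[13, 23, 29] (size 3, max 29) hi=[41, 47] (size 2, min 41) -> median=29
Step 6: insert 39 -> lo=[13, 23, 29] (size 3, max 29) hi=[39, 41, 47] (size 3, min 39) -> median=34
Step 7: insert 46 -> lo=[13, 23, 29, 39] (size 4, max 39) hi=[41, 46, 47] (size 3, min 41) -> median=39
Step 8: insert 17 -> lo=[13, 17, 23, 29] (size 4, max 29) hi=[39, 41, 46, 47] (size 4, min 39) -> median=34
Step 9: insert 11 -> lo=[11, 13, 17, 23, 29] (size 5, max 29) hi=[39, 41, 46, 47] (size 4, min 39) -> median=29
Step 10: insert 43 -> lo=[11, 13, 17, 23, 29] (size 5, max 29) hi=[39, 41, 43, 46, 47] (size 5, min 39) -> median=34
Step 11: insert 44 -> lo=[11, 13, 17, 23, 29, 39] (size 6, max 39) hi=[41, 43, 44, 46, 47] (size 5, min 41) -> median=39
Step 12: insert 5 -> lo=[5, 11, 13, 17, 23, 29] (size 6, max 29) hi=[39, 41, 43, 44, 46, 47] (size 6, min 39) -> median=34
Step 13: insert 1 -> lo=[1, 5, 11, 13, 17, 23, 29] (size 7, max 29) hi=[39, 41, 43, 44, 46, 47] (size 6, min 39) -> median=29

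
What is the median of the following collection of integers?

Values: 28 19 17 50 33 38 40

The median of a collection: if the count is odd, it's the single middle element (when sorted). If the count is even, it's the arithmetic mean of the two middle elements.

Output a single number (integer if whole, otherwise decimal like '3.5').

Step 1: insert 28 -> lo=[28] (size 1, max 28) hi=[] (size 0) -> median=28
Step 2: insert 19 -> lo=[19] (size 1, max 19) hi=[28] (size 1, min 28) -> median=23.5
Step 3: insert 17 -> lo=[17, 19] (size 2, max 19) hi=[28] (size 1, min 28) -> median=19
Step 4: insert 50 -> lo=[17, 19] (size 2, max 19) hi=[28, 50] (size 2, min 28) -> median=23.5
Step 5: insert 33 -> lo=[17, 19, 28] (size 3, max 28) hi=[33, 50] (size 2, min 33) -> median=28
Step 6: insert 38 -> lo=[17, 19, 28] (size 3, max 28) hi=[33, 38, 50] (size 3, min 33) -> median=30.5
Step 7: insert 40 -> lo=[17, 19, 28, 33] (size 4, max 33) hi=[38, 40, 50] (size 3, min 38) -> median=33

Answer: 33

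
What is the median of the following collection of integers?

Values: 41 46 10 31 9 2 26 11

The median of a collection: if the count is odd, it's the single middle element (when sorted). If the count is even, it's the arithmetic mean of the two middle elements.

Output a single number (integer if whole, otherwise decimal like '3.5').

Answer: 18.5

Derivation:
Step 1: insert 41 -> lo=[41] (size 1, max 41) hi=[] (size 0) -> median=41
Step 2: insert 46 -> lo=[41] (size 1, max 41) hi=[46] (size 1, min 46) -> median=43.5
Step 3: insert 10 -> lo=[10, 41] (size 2, max 41) hi=[46] (size 1, min 46) -> median=41
Step 4: insert 31 -> lo=[10, 31] (size 2, max 31) hi=[41, 46] (size 2, min 41) -> median=36
Step 5: insert 9 -> lo=[9, 10, 31] (size 3, max 31) hi=[41, 46] (size 2, min 41) -> median=31
Step 6: insert 2 -> lo=[2, 9, 10] (size 3, max 10) hi=[31, 41, 46] (size 3, min 31) -> median=20.5
Step 7: insert 26 -> lo=[2, 9, 10, 26] (size 4, max 26) hi=[31, 41, 46] (size 3, min 31) -> median=26
Step 8: insert 11 -> lo=[2, 9, 10, 11] (size 4, max 11) hi=[26, 31, 41, 46] (size 4, min 26) -> median=18.5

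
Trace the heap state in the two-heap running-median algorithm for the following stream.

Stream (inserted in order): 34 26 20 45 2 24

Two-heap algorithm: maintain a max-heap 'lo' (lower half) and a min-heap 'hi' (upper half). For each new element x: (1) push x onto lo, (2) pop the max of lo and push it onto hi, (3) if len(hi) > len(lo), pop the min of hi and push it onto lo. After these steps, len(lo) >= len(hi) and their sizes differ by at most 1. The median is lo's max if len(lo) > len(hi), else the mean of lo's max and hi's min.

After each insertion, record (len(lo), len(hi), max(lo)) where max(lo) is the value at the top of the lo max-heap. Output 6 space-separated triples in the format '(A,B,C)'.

Answer: (1,0,34) (1,1,26) (2,1,26) (2,2,26) (3,2,26) (3,3,24)

Derivation:
Step 1: insert 34 -> lo=[34] hi=[] -> (len(lo)=1, len(hi)=0, max(lo)=34)
Step 2: insert 26 -> lo=[26] hi=[34] -> (len(lo)=1, len(hi)=1, max(lo)=26)
Step 3: insert 20 -> lo=[20, 26] hi=[34] -> (len(lo)=2, len(hi)=1, max(lo)=26)
Step 4: insert 45 -> lo=[20, 26] hi=[34, 45] -> (len(lo)=2, len(hi)=2, max(lo)=26)
Step 5: insert 2 -> lo=[2, 20, 26] hi=[34, 45] -> (len(lo)=3, len(hi)=2, max(lo)=26)
Step 6: insert 24 -> lo=[2, 20, 24] hi=[26, 34, 45] -> (len(lo)=3, len(hi)=3, max(lo)=24)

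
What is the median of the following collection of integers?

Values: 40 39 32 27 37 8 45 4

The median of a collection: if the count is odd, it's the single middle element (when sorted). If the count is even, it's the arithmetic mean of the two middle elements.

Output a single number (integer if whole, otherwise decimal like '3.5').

Answer: 34.5

Derivation:
Step 1: insert 40 -> lo=[40] (size 1, max 40) hi=[] (size 0) -> median=40
Step 2: insert 39 -> lo=[39] (size 1, max 39) hi=[40] (size 1, min 40) -> median=39.5
Step 3: insert 32 -> lo=[32, 39] (size 2, max 39) hi=[40] (size 1, min 40) -> median=39
Step 4: insert 27 -> lo=[27, 32] (size 2, max 32) hi=[39, 40] (size 2, min 39) -> median=35.5
Step 5: insert 37 -> lo=[27, 32, 37] (size 3, max 37) hi=[39, 40] (size 2, min 39) -> median=37
Step 6: insert 8 -> lo=[8, 27, 32] (size 3, max 32) hi=[37, 39, 40] (size 3, min 37) -> median=34.5
Step 7: insert 45 -> lo=[8, 27, 32, 37] (size 4, max 37) hi=[39, 40, 45] (size 3, min 39) -> median=37
Step 8: insert 4 -> lo=[4, 8, 27, 32] (size 4, max 32) hi=[37, 39, 40, 45] (size 4, min 37) -> median=34.5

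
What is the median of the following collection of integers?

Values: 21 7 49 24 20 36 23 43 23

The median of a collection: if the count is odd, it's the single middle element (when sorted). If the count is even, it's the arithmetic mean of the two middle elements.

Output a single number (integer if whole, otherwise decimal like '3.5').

Step 1: insert 21 -> lo=[21] (size 1, max 21) hi=[] (size 0) -> median=21
Step 2: insert 7 -> lo=[7] (size 1, max 7) hi=[21] (size 1, min 21) -> median=14
Step 3: insert 49 -> lo=[7, 21] (size 2, max 21) hi=[49] (size 1, min 49) -> median=21
Step 4: insert 24 -> lo=[7, 21] (size 2, max 21) hi=[24, 49] (size 2, min 24) -> median=22.5
Step 5: insert 20 -> lo=[7, 20, 21] (size 3, max 21) hi=[24, 49] (size 2, min 24) -> median=21
Step 6: insert 36 -> lo=[7, 20, 21] (size 3, max 21) hi=[24, 36, 49] (size 3, min 24) -> median=22.5
Step 7: insert 23 -> lo=[7, 20, 21, 23] (size 4, max 23) hi=[24, 36, 49] (size 3, min 24) -> median=23
Step 8: insert 43 -> lo=[7, 20, 21, 23] (size 4, max 23) hi=[24, 36, 43, 49] (size 4, min 24) -> median=23.5
Step 9: insert 23 -> lo=[7, 20, 21, 23, 23] (size 5, max 23) hi=[24, 36, 43, 49] (size 4, min 24) -> median=23

Answer: 23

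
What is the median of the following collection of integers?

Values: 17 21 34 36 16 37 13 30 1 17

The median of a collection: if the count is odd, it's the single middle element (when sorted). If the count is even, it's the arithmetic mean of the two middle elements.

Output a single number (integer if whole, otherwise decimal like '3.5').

Step 1: insert 17 -> lo=[17] (size 1, max 17) hi=[] (size 0) -> median=17
Step 2: insert 21 -> lo=[17] (size 1, max 17) hi=[21] (size 1, min 21) -> median=19
Step 3: insert 34 -> lo=[17, 21] (size 2, max 21) hi=[34] (size 1, min 34) -> median=21
Step 4: insert 36 -> lo=[17, 21] (size 2, max 21) hi=[34, 36] (size 2, min 34) -> median=27.5
Step 5: insert 16 -> lo=[16, 17, 21] (size 3, max 21) hi=[34, 36] (size 2, min 34) -> median=21
Step 6: insert 37 -> lo=[16, 17, 21] (size 3, max 21) hi=[34, 36, 37] (size 3, min 34) -> median=27.5
Step 7: insert 13 -> lo=[13, 16, 17, 21] (size 4, max 21) hi=[34, 36, 37] (size 3, min 34) -> median=21
Step 8: insert 30 -> lo=[13, 16, 17, 21] (size 4, max 21) hi=[30, 34, 36, 37] (size 4, min 30) -> median=25.5
Step 9: insert 1 -> lo=[1, 13, 16, 17, 21] (size 5, max 21) hi=[30, 34, 36, 37] (size 4, min 30) -> median=21
Step 10: insert 17 -> lo=[1, 13, 16, 17, 17] (size 5, max 17) hi=[21, 30, 34, 36, 37] (size 5, min 21) -> median=19

Answer: 19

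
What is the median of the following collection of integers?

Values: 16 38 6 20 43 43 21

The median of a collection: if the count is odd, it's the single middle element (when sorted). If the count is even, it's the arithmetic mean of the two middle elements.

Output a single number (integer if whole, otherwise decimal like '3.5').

Step 1: insert 16 -> lo=[16] (size 1, max 16) hi=[] (size 0) -> median=16
Step 2: insert 38 -> lo=[16] (size 1, max 16) hi=[38] (size 1, min 38) -> median=27
Step 3: insert 6 -> lo=[6, 16] (size 2, max 16) hi=[38] (size 1, min 38) -> median=16
Step 4: insert 20 -> lo=[6, 16] (size 2, max 16) hi=[20, 38] (size 2, min 20) -> median=18
Step 5: insert 43 -> lo=[6, 16, 20] (size 3, max 20) hi=[38, 43] (size 2, min 38) -> median=20
Step 6: insert 43 -> lo=[6, 16, 20] (size 3, max 20) hi=[38, 43, 43] (size 3, min 38) -> median=29
Step 7: insert 21 -> lo=[6, 16, 20, 21] (size 4, max 21) hi=[38, 43, 43] (size 3, min 38) -> median=21

Answer: 21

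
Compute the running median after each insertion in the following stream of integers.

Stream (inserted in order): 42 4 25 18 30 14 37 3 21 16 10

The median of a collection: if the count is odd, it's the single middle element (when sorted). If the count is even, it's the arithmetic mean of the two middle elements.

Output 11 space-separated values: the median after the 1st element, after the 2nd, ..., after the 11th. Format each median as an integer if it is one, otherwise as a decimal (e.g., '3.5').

Step 1: insert 42 -> lo=[42] (size 1, max 42) hi=[] (size 0) -> median=42
Step 2: insert 4 -> lo=[4] (size 1, max 4) hi=[42] (size 1, min 42) -> median=23
Step 3: insert 25 -> lo=[4, 25] (size 2, max 25) hi=[42] (size 1, min 42) -> median=25
Step 4: insert 18 -> lo=[4, 18] (size 2, max 18) hi=[25, 42] (size 2, min 25) -> median=21.5
Step 5: insert 30 -> lo=[4, 18, 25] (size 3, max 25) hi=[30, 42] (size 2, min 30) -> median=25
Step 6: insert 14 -> lo=[4, 14, 18] (size 3, max 18) hi=[25, 30, 42] (size 3, min 25) -> median=21.5
Step 7: insert 37 -> lo=[4, 14, 18, 25] (size 4, max 25) hi=[30, 37, 42] (size 3, min 30) -> median=25
Step 8: insert 3 -> lo=[3, 4, 14, 18] (size 4, max 18) hi=[25, 30, 37, 42] (size 4, min 25) -> median=21.5
Step 9: insert 21 -> lo=[3, 4, 14, 18, 21] (size 5, max 21) hi=[25, 30, 37, 42] (size 4, min 25) -> median=21
Step 10: insert 16 -> lo=[3, 4, 14, 16, 18] (size 5, max 18) hi=[21, 25, 30, 37, 42] (size 5, min 21) -> median=19.5
Step 11: insert 10 -> lo=[3, 4, 10, 14, 16, 18] (size 6, max 18) hi=[21, 25, 30, 37, 42] (size 5, min 21) -> median=18

Answer: 42 23 25 21.5 25 21.5 25 21.5 21 19.5 18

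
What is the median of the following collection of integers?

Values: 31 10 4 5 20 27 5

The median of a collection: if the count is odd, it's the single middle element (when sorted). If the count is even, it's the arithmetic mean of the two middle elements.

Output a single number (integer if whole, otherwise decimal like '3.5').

Answer: 10

Derivation:
Step 1: insert 31 -> lo=[31] (size 1, max 31) hi=[] (size 0) -> median=31
Step 2: insert 10 -> lo=[10] (size 1, max 10) hi=[31] (size 1, min 31) -> median=20.5
Step 3: insert 4 -> lo=[4, 10] (size 2, max 10) hi=[31] (size 1, min 31) -> median=10
Step 4: insert 5 -> lo=[4, 5] (size 2, max 5) hi=[10, 31] (size 2, min 10) -> median=7.5
Step 5: insert 20 -> lo=[4, 5, 10] (size 3, max 10) hi=[20, 31] (size 2, min 20) -> median=10
Step 6: insert 27 -> lo=[4, 5, 10] (size 3, max 10) hi=[20, 27, 31] (size 3, min 20) -> median=15
Step 7: insert 5 -> lo=[4, 5, 5, 10] (size 4, max 10) hi=[20, 27, 31] (size 3, min 20) -> median=10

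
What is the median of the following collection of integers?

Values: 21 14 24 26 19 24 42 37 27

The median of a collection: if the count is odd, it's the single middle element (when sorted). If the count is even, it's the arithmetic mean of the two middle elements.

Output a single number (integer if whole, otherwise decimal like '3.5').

Answer: 24

Derivation:
Step 1: insert 21 -> lo=[21] (size 1, max 21) hi=[] (size 0) -> median=21
Step 2: insert 14 -> lo=[14] (size 1, max 14) hi=[21] (size 1, min 21) -> median=17.5
Step 3: insert 24 -> lo=[14, 21] (size 2, max 21) hi=[24] (size 1, min 24) -> median=21
Step 4: insert 26 -> lo=[14, 21] (size 2, max 21) hi=[24, 26] (size 2, min 24) -> median=22.5
Step 5: insert 19 -> lo=[14, 19, 21] (size 3, max 21) hi=[24, 26] (size 2, min 24) -> median=21
Step 6: insert 24 -> lo=[14, 19, 21] (size 3, max 21) hi=[24, 24, 26] (size 3, min 24) -> median=22.5
Step 7: insert 42 -> lo=[14, 19, 21, 24] (size 4, max 24) hi=[24, 26, 42] (size 3, min 24) -> median=24
Step 8: insert 37 -> lo=[14, 19, 21, 24] (size 4, max 24) hi=[24, 26, 37, 42] (size 4, min 24) -> median=24
Step 9: insert 27 -> lo=[14, 19, 21, 24, 24] (size 5, max 24) hi=[26, 27, 37, 42] (size 4, min 26) -> median=24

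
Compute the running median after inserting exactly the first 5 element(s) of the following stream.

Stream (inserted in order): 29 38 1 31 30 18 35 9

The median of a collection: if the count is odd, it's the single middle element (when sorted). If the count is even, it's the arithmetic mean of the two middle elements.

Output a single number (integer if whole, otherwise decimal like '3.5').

Step 1: insert 29 -> lo=[29] (size 1, max 29) hi=[] (size 0) -> median=29
Step 2: insert 38 -> lo=[29] (size 1, max 29) hi=[38] (size 1, min 38) -> median=33.5
Step 3: insert 1 -> lo=[1, 29] (size 2, max 29) hi=[38] (size 1, min 38) -> median=29
Step 4: insert 31 -> lo=[1, 29] (size 2, max 29) hi=[31, 38] (size 2, min 31) -> median=30
Step 5: insert 30 -> lo=[1, 29, 30] (size 3, max 30) hi=[31, 38] (size 2, min 31) -> median=30

Answer: 30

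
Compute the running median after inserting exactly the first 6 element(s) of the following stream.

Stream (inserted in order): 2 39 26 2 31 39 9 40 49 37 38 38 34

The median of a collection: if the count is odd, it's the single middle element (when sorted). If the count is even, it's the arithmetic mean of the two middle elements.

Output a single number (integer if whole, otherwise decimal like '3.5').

Answer: 28.5

Derivation:
Step 1: insert 2 -> lo=[2] (size 1, max 2) hi=[] (size 0) -> median=2
Step 2: insert 39 -> lo=[2] (size 1, max 2) hi=[39] (size 1, min 39) -> median=20.5
Step 3: insert 26 -> lo=[2, 26] (size 2, max 26) hi=[39] (size 1, min 39) -> median=26
Step 4: insert 2 -> lo=[2, 2] (size 2, max 2) hi=[26, 39] (size 2, min 26) -> median=14
Step 5: insert 31 -> lo=[2, 2, 26] (size 3, max 26) hi=[31, 39] (size 2, min 31) -> median=26
Step 6: insert 39 -> lo=[2, 2, 26] (size 3, max 26) hi=[31, 39, 39] (size 3, min 31) -> median=28.5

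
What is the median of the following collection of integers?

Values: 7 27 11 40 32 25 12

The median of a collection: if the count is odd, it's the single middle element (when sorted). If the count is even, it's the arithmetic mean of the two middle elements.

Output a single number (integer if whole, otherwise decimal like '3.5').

Answer: 25

Derivation:
Step 1: insert 7 -> lo=[7] (size 1, max 7) hi=[] (size 0) -> median=7
Step 2: insert 27 -> lo=[7] (size 1, max 7) hi=[27] (size 1, min 27) -> median=17
Step 3: insert 11 -> lo=[7, 11] (size 2, max 11) hi=[27] (size 1, min 27) -> median=11
Step 4: insert 40 -> lo=[7, 11] (size 2, max 11) hi=[27, 40] (size 2, min 27) -> median=19
Step 5: insert 32 -> lo=[7, 11, 27] (size 3, max 27) hi=[32, 40] (size 2, min 32) -> median=27
Step 6: insert 25 -> lo=[7, 11, 25] (size 3, max 25) hi=[27, 32, 40] (size 3, min 27) -> median=26
Step 7: insert 12 -> lo=[7, 11, 12, 25] (size 4, max 25) hi=[27, 32, 40] (size 3, min 27) -> median=25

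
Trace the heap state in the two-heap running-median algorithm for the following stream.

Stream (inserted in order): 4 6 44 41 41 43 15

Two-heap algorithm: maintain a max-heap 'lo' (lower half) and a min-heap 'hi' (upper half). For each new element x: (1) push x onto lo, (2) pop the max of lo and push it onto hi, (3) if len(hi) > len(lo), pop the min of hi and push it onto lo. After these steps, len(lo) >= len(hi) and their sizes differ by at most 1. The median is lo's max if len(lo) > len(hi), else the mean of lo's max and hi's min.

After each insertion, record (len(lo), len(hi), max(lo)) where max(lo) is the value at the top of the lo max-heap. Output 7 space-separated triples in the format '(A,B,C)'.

Step 1: insert 4 -> lo=[4] hi=[] -> (len(lo)=1, len(hi)=0, max(lo)=4)
Step 2: insert 6 -> lo=[4] hi=[6] -> (len(lo)=1, len(hi)=1, max(lo)=4)
Step 3: insert 44 -> lo=[4, 6] hi=[44] -> (len(lo)=2, len(hi)=1, max(lo)=6)
Step 4: insert 41 -> lo=[4, 6] hi=[41, 44] -> (len(lo)=2, len(hi)=2, max(lo)=6)
Step 5: insert 41 -> lo=[4, 6, 41] hi=[41, 44] -> (len(lo)=3, len(hi)=2, max(lo)=41)
Step 6: insert 43 -> lo=[4, 6, 41] hi=[41, 43, 44] -> (len(lo)=3, len(hi)=3, max(lo)=41)
Step 7: insert 15 -> lo=[4, 6, 15, 41] hi=[41, 43, 44] -> (len(lo)=4, len(hi)=3, max(lo)=41)

Answer: (1,0,4) (1,1,4) (2,1,6) (2,2,6) (3,2,41) (3,3,41) (4,3,41)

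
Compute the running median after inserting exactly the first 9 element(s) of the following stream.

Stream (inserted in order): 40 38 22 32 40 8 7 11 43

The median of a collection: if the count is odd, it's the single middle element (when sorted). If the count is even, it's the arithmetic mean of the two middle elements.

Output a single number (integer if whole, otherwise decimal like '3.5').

Answer: 32

Derivation:
Step 1: insert 40 -> lo=[40] (size 1, max 40) hi=[] (size 0) -> median=40
Step 2: insert 38 -> lo=[38] (size 1, max 38) hi=[40] (size 1, min 40) -> median=39
Step 3: insert 22 -> lo=[22, 38] (size 2, max 38) hi=[40] (size 1, min 40) -> median=38
Step 4: insert 32 -> lo=[22, 32] (size 2, max 32) hi=[38, 40] (size 2, min 38) -> median=35
Step 5: insert 40 -> lo=[22, 32, 38] (size 3, max 38) hi=[40, 40] (size 2, min 40) -> median=38
Step 6: insert 8 -> lo=[8, 22, 32] (size 3, max 32) hi=[38, 40, 40] (size 3, min 38) -> median=35
Step 7: insert 7 -> lo=[7, 8, 22, 32] (size 4, max 32) hi=[38, 40, 40] (size 3, min 38) -> median=32
Step 8: insert 11 -> lo=[7, 8, 11, 22] (size 4, max 22) hi=[32, 38, 40, 40] (size 4, min 32) -> median=27
Step 9: insert 43 -> lo=[7, 8, 11, 22, 32] (size 5, max 32) hi=[38, 40, 40, 43] (size 4, min 38) -> median=32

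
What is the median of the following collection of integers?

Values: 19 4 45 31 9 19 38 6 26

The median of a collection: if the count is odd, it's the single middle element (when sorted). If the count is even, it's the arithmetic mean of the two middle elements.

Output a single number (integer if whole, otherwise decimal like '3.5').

Answer: 19

Derivation:
Step 1: insert 19 -> lo=[19] (size 1, max 19) hi=[] (size 0) -> median=19
Step 2: insert 4 -> lo=[4] (size 1, max 4) hi=[19] (size 1, min 19) -> median=11.5
Step 3: insert 45 -> lo=[4, 19] (size 2, max 19) hi=[45] (size 1, min 45) -> median=19
Step 4: insert 31 -> lo=[4, 19] (size 2, max 19) hi=[31, 45] (size 2, min 31) -> median=25
Step 5: insert 9 -> lo=[4, 9, 19] (size 3, max 19) hi=[31, 45] (size 2, min 31) -> median=19
Step 6: insert 19 -> lo=[4, 9, 19] (size 3, max 19) hi=[19, 31, 45] (size 3, min 19) -> median=19
Step 7: insert 38 -> lo=[4, 9, 19, 19] (size 4, max 19) hi=[31, 38, 45] (size 3, min 31) -> median=19
Step 8: insert 6 -> lo=[4, 6, 9, 19] (size 4, max 19) hi=[19, 31, 38, 45] (size 4, min 19) -> median=19
Step 9: insert 26 -> lo=[4, 6, 9, 19, 19] (size 5, max 19) hi=[26, 31, 38, 45] (size 4, min 26) -> median=19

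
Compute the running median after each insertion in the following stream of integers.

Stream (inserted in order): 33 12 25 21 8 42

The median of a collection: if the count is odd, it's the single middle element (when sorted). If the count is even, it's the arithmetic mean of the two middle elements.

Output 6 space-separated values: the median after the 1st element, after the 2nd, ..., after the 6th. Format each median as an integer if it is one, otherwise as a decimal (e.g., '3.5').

Answer: 33 22.5 25 23 21 23

Derivation:
Step 1: insert 33 -> lo=[33] (size 1, max 33) hi=[] (size 0) -> median=33
Step 2: insert 12 -> lo=[12] (size 1, max 12) hi=[33] (size 1, min 33) -> median=22.5
Step 3: insert 25 -> lo=[12, 25] (size 2, max 25) hi=[33] (size 1, min 33) -> median=25
Step 4: insert 21 -> lo=[12, 21] (size 2, max 21) hi=[25, 33] (size 2, min 25) -> median=23
Step 5: insert 8 -> lo=[8, 12, 21] (size 3, max 21) hi=[25, 33] (size 2, min 25) -> median=21
Step 6: insert 42 -> lo=[8, 12, 21] (size 3, max 21) hi=[25, 33, 42] (size 3, min 25) -> median=23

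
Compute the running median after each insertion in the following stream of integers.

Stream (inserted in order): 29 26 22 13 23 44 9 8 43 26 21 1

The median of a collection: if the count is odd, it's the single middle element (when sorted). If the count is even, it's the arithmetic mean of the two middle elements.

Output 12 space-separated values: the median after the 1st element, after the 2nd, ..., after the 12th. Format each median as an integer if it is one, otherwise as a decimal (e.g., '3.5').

Step 1: insert 29 -> lo=[29] (size 1, max 29) hi=[] (size 0) -> median=29
Step 2: insert 26 -> lo=[26] (size 1, max 26) hi=[29] (size 1, min 29) -> median=27.5
Step 3: insert 22 -> lo=[22, 26] (size 2, max 26) hi=[29] (size 1, min 29) -> median=26
Step 4: insert 13 -> lo=[13, 22] (size 2, max 22) hi=[26, 29] (size 2, min 26) -> median=24
Step 5: insert 23 -> lo=[13, 22, 23] (size 3, max 23) hi=[26, 29] (size 2, min 26) -> median=23
Step 6: insert 44 -> lo=[13, 22, 23] (size 3, max 23) hi=[26, 29, 44] (size 3, min 26) -> median=24.5
Step 7: insert 9 -> lo=[9, 13, 22, 23] (size 4, max 23) hi=[26, 29, 44] (size 3, min 26) -> median=23
Step 8: insert 8 -> lo=[8, 9, 13, 22] (size 4, max 22) hi=[23, 26, 29, 44] (size 4, min 23) -> median=22.5
Step 9: insert 43 -> lo=[8, 9, 13, 22, 23] (size 5, max 23) hi=[26, 29, 43, 44] (size 4, min 26) -> median=23
Step 10: insert 26 -> lo=[8, 9, 13, 22, 23] (size 5, max 23) hi=[26, 26, 29, 43, 44] (size 5, min 26) -> median=24.5
Step 11: insert 21 -> lo=[8, 9, 13, 21, 22, 23] (size 6, max 23) hi=[26, 26, 29, 43, 44] (size 5, min 26) -> median=23
Step 12: insert 1 -> lo=[1, 8, 9, 13, 21, 22] (size 6, max 22) hi=[23, 26, 26, 29, 43, 44] (size 6, min 23) -> median=22.5

Answer: 29 27.5 26 24 23 24.5 23 22.5 23 24.5 23 22.5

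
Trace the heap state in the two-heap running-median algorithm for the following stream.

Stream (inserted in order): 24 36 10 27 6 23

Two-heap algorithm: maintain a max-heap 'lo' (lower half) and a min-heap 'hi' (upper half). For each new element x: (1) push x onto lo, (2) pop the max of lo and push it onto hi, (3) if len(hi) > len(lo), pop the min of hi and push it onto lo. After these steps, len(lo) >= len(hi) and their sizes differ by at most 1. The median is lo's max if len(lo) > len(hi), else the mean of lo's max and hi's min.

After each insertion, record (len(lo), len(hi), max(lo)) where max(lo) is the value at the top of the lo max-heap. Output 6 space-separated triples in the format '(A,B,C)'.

Step 1: insert 24 -> lo=[24] hi=[] -> (len(lo)=1, len(hi)=0, max(lo)=24)
Step 2: insert 36 -> lo=[24] hi=[36] -> (len(lo)=1, len(hi)=1, max(lo)=24)
Step 3: insert 10 -> lo=[10, 24] hi=[36] -> (len(lo)=2, len(hi)=1, max(lo)=24)
Step 4: insert 27 -> lo=[10, 24] hi=[27, 36] -> (len(lo)=2, len(hi)=2, max(lo)=24)
Step 5: insert 6 -> lo=[6, 10, 24] hi=[27, 36] -> (len(lo)=3, len(hi)=2, max(lo)=24)
Step 6: insert 23 -> lo=[6, 10, 23] hi=[24, 27, 36] -> (len(lo)=3, len(hi)=3, max(lo)=23)

Answer: (1,0,24) (1,1,24) (2,1,24) (2,2,24) (3,2,24) (3,3,23)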